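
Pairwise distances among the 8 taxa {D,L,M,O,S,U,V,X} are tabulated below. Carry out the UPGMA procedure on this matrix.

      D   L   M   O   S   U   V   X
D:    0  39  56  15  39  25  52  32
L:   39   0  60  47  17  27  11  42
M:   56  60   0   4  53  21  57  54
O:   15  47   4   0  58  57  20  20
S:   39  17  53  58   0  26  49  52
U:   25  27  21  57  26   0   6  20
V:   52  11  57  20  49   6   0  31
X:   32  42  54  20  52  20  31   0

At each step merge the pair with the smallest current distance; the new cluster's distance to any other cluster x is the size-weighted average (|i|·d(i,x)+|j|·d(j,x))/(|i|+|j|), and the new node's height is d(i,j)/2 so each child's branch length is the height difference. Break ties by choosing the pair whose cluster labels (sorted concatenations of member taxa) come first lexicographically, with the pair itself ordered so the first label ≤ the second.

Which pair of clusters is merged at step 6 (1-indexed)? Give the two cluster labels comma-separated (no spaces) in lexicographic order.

iteration 1: select M,O (d=4); attach at lengths (2, 2); label the merged cluster MO
  updated: d(D,MO)=71/2, d(L,MO)=107/2, d(MO,S)=111/2, d(MO,U)=39, d(MO,V)=77/2, d(MO,X)=37
iteration 2: select U,V (d=6); attach at lengths (3, 3); label the merged cluster UV
  updated: d(D,UV)=77/2, d(L,UV)=19, d(MO,UV)=155/4, d(S,UV)=75/2, d(UV,X)=51/2
iteration 3: select L,S (d=17); attach at lengths (17/2, 17/2); label the merged cluster LS
  updated: d(D,LS)=39, d(LS,MO)=109/2, d(LS,UV)=113/4, d(LS,X)=47
iteration 4: select UV,X (d=51/2); attach at lengths (39/4, 51/4); label the merged cluster UVX
  updated: d(D,UVX)=109/3, d(LS,UVX)=69/2, d(MO,UVX)=229/6
iteration 5: select LS,UVX (d=69/2); attach at lengths (35/4, 9/2); label the merged cluster LSUVX
  updated: d(D,LSUVX)=187/5, d(LSUVX,MO)=447/10
iteration 6: select D,MO (d=71/2); attach at lengths (71/4, 63/4); label the merged cluster DMO
  updated: d(DMO,LSUVX)=634/15
iteration 7: select DMO,LSUVX (d=634/15); attach at lengths (203/60, 233/60); label the merged cluster DLMOSUVX
final tree: ((D:71/4,(M:2,O:2):63/4):203/60,((L:17/2,S:17/2):35/4,((U:3,V:3):39/4,X:51/4):9/2):233/60)
total length: 6211/60

D,MO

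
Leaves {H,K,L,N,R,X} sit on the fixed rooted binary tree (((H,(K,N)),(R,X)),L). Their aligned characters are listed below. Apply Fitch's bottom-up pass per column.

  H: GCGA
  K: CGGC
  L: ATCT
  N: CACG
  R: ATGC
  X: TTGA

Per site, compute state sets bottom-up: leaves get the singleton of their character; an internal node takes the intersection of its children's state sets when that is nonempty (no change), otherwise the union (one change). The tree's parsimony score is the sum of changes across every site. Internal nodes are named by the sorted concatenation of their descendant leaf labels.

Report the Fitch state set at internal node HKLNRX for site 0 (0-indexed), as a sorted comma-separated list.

A

site 0, node KN: K={C} ∩ N={C} → {C} (+0)
site 0, node HKN: H={G} ∪ KN={C} → {C,G} (+1)
site 0, node RX: R={A} ∪ X={T} → {A,T} (+1)
site 0, node HKNRX: HKN={C,G} ∪ RX={A,T} → {A,C,G,T} (+1)
site 0, node HKLNRX: HKNRX={A,C,G,T} ∩ L={A} → {A} (+0)
site 1, node KN: K={G} ∪ N={A} → {A,G} (+1)
site 1, node HKN: H={C} ∪ KN={A,G} → {A,C,G} (+1)
site 1, node RX: R={T} ∩ X={T} → {T} (+0)
site 1, node HKNRX: HKN={A,C,G} ∪ RX={T} → {A,C,G,T} (+1)
site 1, node HKLNRX: HKNRX={A,C,G,T} ∩ L={T} → {T} (+0)
site 2, node KN: K={G} ∪ N={C} → {C,G} (+1)
site 2, node HKN: H={G} ∩ KN={C,G} → {G} (+0)
site 2, node RX: R={G} ∩ X={G} → {G} (+0)
site 2, node HKNRX: HKN={G} ∩ RX={G} → {G} (+0)
site 2, node HKLNRX: HKNRX={G} ∪ L={C} → {C,G} (+1)
site 3, node KN: K={C} ∪ N={G} → {C,G} (+1)
site 3, node HKN: H={A} ∪ KN={C,G} → {A,C,G} (+1)
site 3, node RX: R={C} ∪ X={A} → {A,C} (+1)
site 3, node HKNRX: HKN={A,C,G} ∩ RX={A,C} → {A,C} (+0)
site 3, node HKLNRX: HKNRX={A,C} ∪ L={T} → {A,C,T} (+1)
per-site changes: [3, 3, 2, 4]; total = 12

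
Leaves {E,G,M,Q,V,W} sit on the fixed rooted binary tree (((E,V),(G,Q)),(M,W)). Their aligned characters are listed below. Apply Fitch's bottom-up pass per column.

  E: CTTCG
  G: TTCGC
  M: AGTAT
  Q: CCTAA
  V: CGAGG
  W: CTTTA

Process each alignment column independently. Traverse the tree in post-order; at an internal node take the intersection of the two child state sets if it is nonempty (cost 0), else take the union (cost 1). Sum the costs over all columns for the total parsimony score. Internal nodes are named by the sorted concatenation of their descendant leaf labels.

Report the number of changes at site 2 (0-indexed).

2

EV@0: {C} ∩ {C} = {C} (intersection, +0)
GQ@0: {T} ∪ {C} = {C,T} (union, +1)
EGQV@0: {C} ∩ {C,T} = {C} (intersection, +0)
MW@0: {A} ∪ {C} = {A,C} (union, +1)
EGMQVW@0: {C} ∩ {A,C} = {C} (intersection, +0)
EV@1: {T} ∪ {G} = {G,T} (union, +1)
GQ@1: {T} ∪ {C} = {C,T} (union, +1)
EGQV@1: {G,T} ∩ {C,T} = {T} (intersection, +0)
MW@1: {G} ∪ {T} = {G,T} (union, +1)
EGMQVW@1: {T} ∩ {G,T} = {T} (intersection, +0)
EV@2: {T} ∪ {A} = {A,T} (union, +1)
GQ@2: {C} ∪ {T} = {C,T} (union, +1)
EGQV@2: {A,T} ∩ {C,T} = {T} (intersection, +0)
MW@2: {T} ∩ {T} = {T} (intersection, +0)
EGMQVW@2: {T} ∩ {T} = {T} (intersection, +0)
EV@3: {C} ∪ {G} = {C,G} (union, +1)
GQ@3: {G} ∪ {A} = {A,G} (union, +1)
EGQV@3: {C,G} ∩ {A,G} = {G} (intersection, +0)
MW@3: {A} ∪ {T} = {A,T} (union, +1)
EGMQVW@3: {G} ∪ {A,T} = {A,G,T} (union, +1)
EV@4: {G} ∩ {G} = {G} (intersection, +0)
GQ@4: {C} ∪ {A} = {A,C} (union, +1)
EGQV@4: {G} ∪ {A,C} = {A,C,G} (union, +1)
MW@4: {T} ∪ {A} = {A,T} (union, +1)
EGMQVW@4: {A,C,G} ∩ {A,T} = {A} (intersection, +0)
per-site changes: [2, 3, 2, 4, 3]; total = 14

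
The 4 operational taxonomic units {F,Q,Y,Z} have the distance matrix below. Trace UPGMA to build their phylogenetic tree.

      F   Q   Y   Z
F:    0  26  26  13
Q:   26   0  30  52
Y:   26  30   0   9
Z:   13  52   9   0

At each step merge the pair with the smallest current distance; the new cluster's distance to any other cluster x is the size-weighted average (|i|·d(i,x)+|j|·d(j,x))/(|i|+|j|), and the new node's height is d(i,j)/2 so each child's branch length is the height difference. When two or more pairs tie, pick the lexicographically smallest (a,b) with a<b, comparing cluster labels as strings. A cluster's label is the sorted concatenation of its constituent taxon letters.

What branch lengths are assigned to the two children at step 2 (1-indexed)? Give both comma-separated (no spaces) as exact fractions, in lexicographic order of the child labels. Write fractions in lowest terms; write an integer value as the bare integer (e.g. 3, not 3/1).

step 1: merge (Y,Z) at d=9; branch lengths Y→9/2, Z→9/2; new cluster YZ
  updated: d(F,YZ)=39/2, d(Q,YZ)=41
step 2: merge (F,YZ) at d=39/2; branch lengths F→39/4, YZ→21/4; new cluster FYZ
  updated: d(FYZ,Q)=36
step 3: merge (FYZ,Q) at d=36; branch lengths FYZ→33/4, Q→18; new cluster FQYZ
final tree: ((F:39/4,(Y:9/2,Z:9/2):21/4):33/4,Q:18)
total length: 201/4

39/4,21/4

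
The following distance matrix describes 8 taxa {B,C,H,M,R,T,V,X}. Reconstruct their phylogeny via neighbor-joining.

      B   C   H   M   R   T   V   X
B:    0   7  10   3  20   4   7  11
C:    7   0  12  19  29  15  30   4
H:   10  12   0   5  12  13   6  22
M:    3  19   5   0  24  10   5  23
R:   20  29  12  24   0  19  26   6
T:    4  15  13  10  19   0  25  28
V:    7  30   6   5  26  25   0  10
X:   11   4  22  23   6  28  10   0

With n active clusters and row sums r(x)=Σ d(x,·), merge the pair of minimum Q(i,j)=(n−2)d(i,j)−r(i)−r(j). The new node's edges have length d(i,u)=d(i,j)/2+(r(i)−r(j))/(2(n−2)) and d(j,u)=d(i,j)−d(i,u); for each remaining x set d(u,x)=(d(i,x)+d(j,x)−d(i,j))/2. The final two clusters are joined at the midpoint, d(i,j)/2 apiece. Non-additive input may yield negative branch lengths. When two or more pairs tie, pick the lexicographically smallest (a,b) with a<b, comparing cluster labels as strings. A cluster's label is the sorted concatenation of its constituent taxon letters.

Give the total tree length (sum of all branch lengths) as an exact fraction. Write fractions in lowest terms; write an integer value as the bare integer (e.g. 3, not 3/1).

step 1: merge (R,X) at d=6, Q=-204; branch lengths R→17/3, X→1/3; new cluster RX
  updated: d(B,RX)=25/2, d(C,RX)=27/2, d(H,RX)=14, d(M,RX)=41/2, d(RX,T)=41/2, d(RX,V)=15
step 2: merge (M,V) at d=5, Q=-251/2; branch lengths M→-1/20, V→101/20; new cluster MV
  updated: d(B,MV)=5/2, d(C,MV)=22, d(H,MV)=3, d(MV,RX)=61/4, d(MV,T)=15
step 3: merge (H,MV) at d=3, Q=-391/4; branch lengths H→25/32, MV→71/32; new cluster HMV
  updated: d(B,HMV)=19/4, d(C,HMV)=31/2, d(HMV,RX)=105/8, d(HMV,T)=25/2
step 4: merge (C,RX) at d=27/2, Q=-561/8; branch lengths C→85/16, RX→131/16; new cluster CRX
  updated: d(B,CRX)=3, d(CRX,HMV)=121/16, d(CRX,T)=11
step 5: merge (B,T) at d=4, Q=-125/4; branch lengths B→-31/16, T→95/16; new cluster BT
  updated: d(BT,CRX)=5, d(BT,HMV)=53/8
step 6: merge (BT,CRX) at d=5, Q=-307/16; branch lengths BT→65/32, CRX→95/32; new cluster BCRTX
  updated: d(BCRTX,HMV)=147/32
step 7: merge (BCRTX,HMV) at d=147/32; branch lengths BCRTX→147/64, HMV→147/64; new cluster BCHMRTVX
final tree: (((B:-31/16,T:95/16):65/32,(C:85/16,(R:17/3,X:1/3):131/16):95/32):147/64,(H:25/32,(M:-1/20,V:101/20):71/32):147/64)
total length: 1315/32

1315/32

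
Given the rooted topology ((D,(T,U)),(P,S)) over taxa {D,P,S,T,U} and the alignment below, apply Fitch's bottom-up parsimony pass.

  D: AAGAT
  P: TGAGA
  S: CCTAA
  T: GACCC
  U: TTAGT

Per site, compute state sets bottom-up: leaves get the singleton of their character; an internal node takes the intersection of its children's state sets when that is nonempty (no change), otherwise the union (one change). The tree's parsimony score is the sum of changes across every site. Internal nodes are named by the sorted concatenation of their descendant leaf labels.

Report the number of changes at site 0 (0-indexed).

[col 0] TU: children T:{G}, U:{T} ∪→ {G,T}; cost 1
[col 0] DTU: children D:{A}, TU:{G,T} ∪→ {A,G,T}; cost 1
[col 0] PS: children P:{T}, S:{C} ∪→ {C,T}; cost 1
[col 0] DPSTU: children DTU:{A,G,T}, PS:{C,T} ∩→ {T}; cost 0
[col 1] TU: children T:{A}, U:{T} ∪→ {A,T}; cost 1
[col 1] DTU: children D:{A}, TU:{A,T} ∩→ {A}; cost 0
[col 1] PS: children P:{G}, S:{C} ∪→ {C,G}; cost 1
[col 1] DPSTU: children DTU:{A}, PS:{C,G} ∪→ {A,C,G}; cost 1
[col 2] TU: children T:{C}, U:{A} ∪→ {A,C}; cost 1
[col 2] DTU: children D:{G}, TU:{A,C} ∪→ {A,C,G}; cost 1
[col 2] PS: children P:{A}, S:{T} ∪→ {A,T}; cost 1
[col 2] DPSTU: children DTU:{A,C,G}, PS:{A,T} ∩→ {A}; cost 0
[col 3] TU: children T:{C}, U:{G} ∪→ {C,G}; cost 1
[col 3] DTU: children D:{A}, TU:{C,G} ∪→ {A,C,G}; cost 1
[col 3] PS: children P:{G}, S:{A} ∪→ {A,G}; cost 1
[col 3] DPSTU: children DTU:{A,C,G}, PS:{A,G} ∩→ {A,G}; cost 0
[col 4] TU: children T:{C}, U:{T} ∪→ {C,T}; cost 1
[col 4] DTU: children D:{T}, TU:{C,T} ∩→ {T}; cost 0
[col 4] PS: children P:{A}, S:{A} ∩→ {A}; cost 0
[col 4] DPSTU: children DTU:{T}, PS:{A} ∪→ {A,T}; cost 1
per-site changes: [3, 3, 3, 3, 2]; total = 14

3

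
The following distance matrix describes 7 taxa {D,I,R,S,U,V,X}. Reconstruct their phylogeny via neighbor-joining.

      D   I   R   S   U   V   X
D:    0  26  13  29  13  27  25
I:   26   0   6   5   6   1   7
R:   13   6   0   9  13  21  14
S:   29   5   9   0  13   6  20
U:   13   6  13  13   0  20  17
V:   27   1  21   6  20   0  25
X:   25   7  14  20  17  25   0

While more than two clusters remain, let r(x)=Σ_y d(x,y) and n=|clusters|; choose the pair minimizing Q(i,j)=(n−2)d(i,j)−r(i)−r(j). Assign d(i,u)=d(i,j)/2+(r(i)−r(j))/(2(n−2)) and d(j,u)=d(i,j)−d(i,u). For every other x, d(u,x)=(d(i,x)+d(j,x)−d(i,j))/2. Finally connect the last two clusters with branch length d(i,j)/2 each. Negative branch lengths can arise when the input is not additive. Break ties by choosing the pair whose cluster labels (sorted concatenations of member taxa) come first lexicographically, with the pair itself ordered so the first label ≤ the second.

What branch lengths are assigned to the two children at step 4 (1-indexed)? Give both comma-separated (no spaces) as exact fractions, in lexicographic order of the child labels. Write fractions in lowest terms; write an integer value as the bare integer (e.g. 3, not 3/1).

125/32,83/32

step 1: merge (S,V) at d=6, Q=-152; branch lengths S→6/5, V→24/5; new cluster SV
  updated: d(D,SV)=25, d(I,SV)=0, d(R,SV)=12, d(SV,U)=27/2, d(SV,X)=39/2
step 2: merge (I,SV) at d=0, Q=-115; branch lengths I→-25/8, SV→25/8; new cluster ISV
  updated: d(D,ISV)=51/2, d(ISV,R)=9, d(ISV,U)=39/4, d(ISV,X)=53/4
step 3: merge (D,U) at d=13, Q=-361/4; branch lengths D→251/24, U→61/24; new cluster DU
  updated: d(DU,ISV)=89/8, d(DU,R)=13/2, d(DU,X)=29/2
step 4: merge (DU,R) at d=13/2, Q=-389/8; branch lengths DU→125/32, R→83/32; new cluster DRU
  updated: d(DRU,ISV)=109/16, d(DRU,X)=11
step 5: merge (DRU,ISV) at d=109/16, Q=-497/16; branch lengths DRU→73/32, ISV→145/32; new cluster DIRSUV
  updated: d(DIRSUV,X)=279/32
step 6: merge (DIRSUV,X) at d=279/32; branch lengths DIRSUV→279/64, X→279/64; new cluster DIRSUVX
final tree: ((((D:251/24,U:61/24):125/32,R:83/32):73/32,(I:-25/8,(S:6/5,V:24/5):25/8):145/32):279/64,X:279/64)
total length: 1313/32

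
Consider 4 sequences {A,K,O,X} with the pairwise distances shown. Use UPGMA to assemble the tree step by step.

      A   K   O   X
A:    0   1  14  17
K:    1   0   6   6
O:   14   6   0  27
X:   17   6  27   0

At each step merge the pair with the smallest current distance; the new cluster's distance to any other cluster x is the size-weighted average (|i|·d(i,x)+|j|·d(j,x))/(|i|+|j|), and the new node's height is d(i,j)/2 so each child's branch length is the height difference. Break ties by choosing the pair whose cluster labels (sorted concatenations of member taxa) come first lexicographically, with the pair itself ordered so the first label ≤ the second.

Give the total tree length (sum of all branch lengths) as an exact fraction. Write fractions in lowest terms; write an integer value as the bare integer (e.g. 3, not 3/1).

step 1: merge (A,K) at d=1; branch lengths A→1/2, K→1/2; new cluster AK
  updated: d(AK,O)=10, d(AK,X)=23/2
step 2: merge (AK,O) at d=10; branch lengths AK→9/2, O→5; new cluster AKO
  updated: d(AKO,X)=50/3
step 3: merge (AKO,X) at d=50/3; branch lengths AKO→10/3, X→25/3; new cluster AKOX
final tree: (((A:1/2,K:1/2):9/2,O:5):10/3,X:25/3)
total length: 133/6

133/6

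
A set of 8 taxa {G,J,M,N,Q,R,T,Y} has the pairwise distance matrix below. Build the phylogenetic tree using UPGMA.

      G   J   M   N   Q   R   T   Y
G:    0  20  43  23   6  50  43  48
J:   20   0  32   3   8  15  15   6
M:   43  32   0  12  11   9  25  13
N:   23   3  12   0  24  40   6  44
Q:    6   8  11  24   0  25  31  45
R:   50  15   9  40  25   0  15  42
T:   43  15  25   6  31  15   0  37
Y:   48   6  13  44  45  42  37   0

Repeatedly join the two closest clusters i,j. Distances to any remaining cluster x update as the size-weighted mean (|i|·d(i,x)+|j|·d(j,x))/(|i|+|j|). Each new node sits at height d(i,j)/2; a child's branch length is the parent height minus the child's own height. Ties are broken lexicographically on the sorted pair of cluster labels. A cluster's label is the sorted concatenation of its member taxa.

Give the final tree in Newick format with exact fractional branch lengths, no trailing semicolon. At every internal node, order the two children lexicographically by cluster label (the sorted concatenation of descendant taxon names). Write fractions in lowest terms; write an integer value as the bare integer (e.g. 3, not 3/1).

1. join J+N (d=3) ⇒ JN; edges |J|=3/2, |N|=3/2
  updated: d(G,JN)=43/2, d(JN,M)=22, d(JN,Q)=16, d(JN,R)=55/2, d(JN,T)=21/2, d(JN,Y)=25
2. join G+Q (d=6) ⇒ GQ; edges |G|=3, |Q|=3
  updated: d(GQ,JN)=75/4, d(GQ,M)=27, d(GQ,R)=75/2, d(GQ,T)=37, d(GQ,Y)=93/2
3. join M+R (d=9) ⇒ MR; edges |M|=9/2, |R|=9/2
  updated: d(GQ,MR)=129/4, d(JN,MR)=99/4, d(MR,T)=20, d(MR,Y)=55/2
4. join JN+T (d=21/2) ⇒ JNT; edges |JN|=15/4, |T|=21/4
  updated: d(GQ,JNT)=149/6, d(JNT,MR)=139/6, d(JNT,Y)=29
5. join JNT+MR (d=139/6) ⇒ JMNRT; edges |JNT|=19/3, |MR|=85/12
  updated: d(GQ,JMNRT)=139/5, d(JMNRT,Y)=142/5
6. join GQ+JMNRT (d=139/5) ⇒ GJMNQRT; edges |GQ|=109/10, |JMNRT|=139/60
  updated: d(GJMNQRT,Y)=235/7
7. join GJMNQRT+Y (d=235/7) ⇒ GJMNQRTY; edges |GJMNQRT|=101/35, |Y|=235/14
final tree: (((G:3,Q:3):109/10,(((J:3/2,N:3/2):15/4,T:21/4):19/3,(M:9/2,R:9/2):85/12):139/60):101/35,Y:235/14)
total length: 7697/105

(((G:3,Q:3):109/10,(((J:3/2,N:3/2):15/4,T:21/4):19/3,(M:9/2,R:9/2):85/12):139/60):101/35,Y:235/14)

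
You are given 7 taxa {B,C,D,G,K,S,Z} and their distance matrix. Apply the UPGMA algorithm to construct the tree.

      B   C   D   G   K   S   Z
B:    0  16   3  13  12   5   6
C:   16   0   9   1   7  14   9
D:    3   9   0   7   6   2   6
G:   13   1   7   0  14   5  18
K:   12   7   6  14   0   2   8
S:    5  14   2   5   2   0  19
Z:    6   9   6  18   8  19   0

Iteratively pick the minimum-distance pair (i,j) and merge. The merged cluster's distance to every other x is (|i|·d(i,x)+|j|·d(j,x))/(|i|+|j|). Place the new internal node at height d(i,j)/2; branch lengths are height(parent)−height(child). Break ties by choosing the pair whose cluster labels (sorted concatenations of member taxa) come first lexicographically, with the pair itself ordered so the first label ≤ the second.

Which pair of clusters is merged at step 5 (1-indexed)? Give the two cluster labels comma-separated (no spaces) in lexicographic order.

BDKS,Z

iteration 1: select C,G (d=1); attach at lengths (1/2, 1/2); label the merged cluster CG
  updated: d(B,CG)=29/2, d(CG,D)=8, d(CG,K)=21/2, d(CG,S)=19/2, d(CG,Z)=27/2
iteration 2: select D,S (d=2); attach at lengths (1, 1); label the merged cluster DS
  updated: d(B,DS)=4, d(CG,DS)=35/4, d(DS,K)=4, d(DS,Z)=25/2
iteration 3: select B,DS (d=4); attach at lengths (2, 1); label the merged cluster BDS
  updated: d(BDS,CG)=32/3, d(BDS,K)=20/3, d(BDS,Z)=31/3
iteration 4: select BDS,K (d=20/3); attach at lengths (4/3, 10/3); label the merged cluster BDKS
  updated: d(BDKS,CG)=85/8, d(BDKS,Z)=39/4
iteration 5: select BDKS,Z (d=39/4); attach at lengths (37/24, 39/8); label the merged cluster BDKSZ
  updated: d(BDKSZ,CG)=56/5
iteration 6: select BDKSZ,CG (d=56/5); attach at lengths (29/40, 51/10); label the merged cluster BCDGKSZ
final tree: ((((B:2,(D:1,S:1):1):4/3,K:10/3):37/24,Z:39/8):29/40,(C:1/2,G:1/2):51/10)
total length: 2749/120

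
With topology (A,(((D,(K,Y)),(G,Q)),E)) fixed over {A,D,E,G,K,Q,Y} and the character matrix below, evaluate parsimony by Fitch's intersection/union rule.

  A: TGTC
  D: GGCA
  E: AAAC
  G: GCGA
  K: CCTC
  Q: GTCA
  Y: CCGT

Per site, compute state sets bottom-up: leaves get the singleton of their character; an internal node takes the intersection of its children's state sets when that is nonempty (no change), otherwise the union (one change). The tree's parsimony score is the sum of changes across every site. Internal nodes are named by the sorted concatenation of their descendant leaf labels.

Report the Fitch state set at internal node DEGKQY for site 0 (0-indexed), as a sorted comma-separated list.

A,G

[col 0] KY: children K:{C}, Y:{C} ∩→ {C}; cost 0
[col 0] DKY: children D:{G}, KY:{C} ∪→ {C,G}; cost 1
[col 0] GQ: children G:{G}, Q:{G} ∩→ {G}; cost 0
[col 0] DGKQY: children DKY:{C,G}, GQ:{G} ∩→ {G}; cost 0
[col 0] DEGKQY: children DGKQY:{G}, E:{A} ∪→ {A,G}; cost 1
[col 0] ADEGKQY: children A:{T}, DEGKQY:{A,G} ∪→ {A,G,T}; cost 1
[col 1] KY: children K:{C}, Y:{C} ∩→ {C}; cost 0
[col 1] DKY: children D:{G}, KY:{C} ∪→ {C,G}; cost 1
[col 1] GQ: children G:{C}, Q:{T} ∪→ {C,T}; cost 1
[col 1] DGKQY: children DKY:{C,G}, GQ:{C,T} ∩→ {C}; cost 0
[col 1] DEGKQY: children DGKQY:{C}, E:{A} ∪→ {A,C}; cost 1
[col 1] ADEGKQY: children A:{G}, DEGKQY:{A,C} ∪→ {A,C,G}; cost 1
[col 2] KY: children K:{T}, Y:{G} ∪→ {G,T}; cost 1
[col 2] DKY: children D:{C}, KY:{G,T} ∪→ {C,G,T}; cost 1
[col 2] GQ: children G:{G}, Q:{C} ∪→ {C,G}; cost 1
[col 2] DGKQY: children DKY:{C,G,T}, GQ:{C,G} ∩→ {C,G}; cost 0
[col 2] DEGKQY: children DGKQY:{C,G}, E:{A} ∪→ {A,C,G}; cost 1
[col 2] ADEGKQY: children A:{T}, DEGKQY:{A,C,G} ∪→ {A,C,G,T}; cost 1
[col 3] KY: children K:{C}, Y:{T} ∪→ {C,T}; cost 1
[col 3] DKY: children D:{A}, KY:{C,T} ∪→ {A,C,T}; cost 1
[col 3] GQ: children G:{A}, Q:{A} ∩→ {A}; cost 0
[col 3] DGKQY: children DKY:{A,C,T}, GQ:{A} ∩→ {A}; cost 0
[col 3] DEGKQY: children DGKQY:{A}, E:{C} ∪→ {A,C}; cost 1
[col 3] ADEGKQY: children A:{C}, DEGKQY:{A,C} ∩→ {C}; cost 0
per-site changes: [3, 4, 5, 3]; total = 15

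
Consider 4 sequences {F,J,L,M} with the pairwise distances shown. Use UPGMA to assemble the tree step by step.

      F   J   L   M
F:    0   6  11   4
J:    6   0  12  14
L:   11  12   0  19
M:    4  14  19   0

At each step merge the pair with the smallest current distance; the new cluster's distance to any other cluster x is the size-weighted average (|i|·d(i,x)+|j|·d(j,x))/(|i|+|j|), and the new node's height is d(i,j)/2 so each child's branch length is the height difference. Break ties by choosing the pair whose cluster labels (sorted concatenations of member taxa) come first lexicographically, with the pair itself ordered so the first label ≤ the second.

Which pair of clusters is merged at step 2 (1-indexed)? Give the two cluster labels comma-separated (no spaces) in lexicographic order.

FM,J

step 1: merge (F,M) at d=4; branch lengths F→2, M→2; new cluster FM
  updated: d(FM,J)=10, d(FM,L)=15
step 2: merge (FM,J) at d=10; branch lengths FM→3, J→5; new cluster FJM
  updated: d(FJM,L)=14
step 3: merge (FJM,L) at d=14; branch lengths FJM→2, L→7; new cluster FJLM
final tree: (((F:2,M:2):3,J:5):2,L:7)
total length: 21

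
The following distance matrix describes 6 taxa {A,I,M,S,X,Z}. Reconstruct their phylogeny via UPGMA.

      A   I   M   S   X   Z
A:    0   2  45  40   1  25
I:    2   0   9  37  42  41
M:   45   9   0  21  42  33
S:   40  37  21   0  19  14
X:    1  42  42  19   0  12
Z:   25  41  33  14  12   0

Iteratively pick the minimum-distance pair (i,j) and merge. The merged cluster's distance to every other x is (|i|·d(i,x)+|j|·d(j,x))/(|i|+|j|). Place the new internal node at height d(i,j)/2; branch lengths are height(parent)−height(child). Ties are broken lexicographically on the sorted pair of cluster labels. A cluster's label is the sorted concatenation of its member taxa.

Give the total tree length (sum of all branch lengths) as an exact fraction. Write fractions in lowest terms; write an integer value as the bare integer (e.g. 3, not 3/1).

455/8

1. join A+X (d=1) ⇒ AX; edges |A|=1/2, |X|=1/2
  updated: d(AX,I)=22, d(AX,M)=87/2, d(AX,S)=59/2, d(AX,Z)=37/2
2. join I+M (d=9) ⇒ IM; edges |I|=9/2, |M|=9/2
  updated: d(AX,IM)=131/4, d(IM,S)=29, d(IM,Z)=37
3. join S+Z (d=14) ⇒ SZ; edges |S|=7, |Z|=7
  updated: d(AX,SZ)=24, d(IM,SZ)=33
4. join AX+SZ (d=24) ⇒ ASXZ; edges |AX|=23/2, |SZ|=5
  updated: d(ASXZ,IM)=263/8
5. join ASXZ+IM (d=263/8) ⇒ AIMSXZ; edges |ASXZ|=71/16, |IM|=191/16
final tree: (((A:1/2,X:1/2):23/2,(S:7,Z:7):5):71/16,(I:9/2,M:9/2):191/16)
total length: 455/8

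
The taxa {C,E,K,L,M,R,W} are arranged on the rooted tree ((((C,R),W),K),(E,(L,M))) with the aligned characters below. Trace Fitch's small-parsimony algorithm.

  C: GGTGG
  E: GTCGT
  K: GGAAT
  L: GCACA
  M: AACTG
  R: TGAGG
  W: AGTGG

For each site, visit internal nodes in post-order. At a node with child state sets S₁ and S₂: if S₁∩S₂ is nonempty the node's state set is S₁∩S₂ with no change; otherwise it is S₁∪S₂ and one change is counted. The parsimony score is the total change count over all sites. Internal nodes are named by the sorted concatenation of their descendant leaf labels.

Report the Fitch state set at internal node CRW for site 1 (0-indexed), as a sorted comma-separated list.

[col 0] CR: children C:{G}, R:{T} ∪→ {G,T}; cost 1
[col 0] CRW: children CR:{G,T}, W:{A} ∪→ {A,G,T}; cost 1
[col 0] CKRW: children CRW:{A,G,T}, K:{G} ∩→ {G}; cost 0
[col 0] LM: children L:{G}, M:{A} ∪→ {A,G}; cost 1
[col 0] ELM: children E:{G}, LM:{A,G} ∩→ {G}; cost 0
[col 0] CEKLMRW: children CKRW:{G}, ELM:{G} ∩→ {G}; cost 0
[col 1] CR: children C:{G}, R:{G} ∩→ {G}; cost 0
[col 1] CRW: children CR:{G}, W:{G} ∩→ {G}; cost 0
[col 1] CKRW: children CRW:{G}, K:{G} ∩→ {G}; cost 0
[col 1] LM: children L:{C}, M:{A} ∪→ {A,C}; cost 1
[col 1] ELM: children E:{T}, LM:{A,C} ∪→ {A,C,T}; cost 1
[col 1] CEKLMRW: children CKRW:{G}, ELM:{A,C,T} ∪→ {A,C,G,T}; cost 1
[col 2] CR: children C:{T}, R:{A} ∪→ {A,T}; cost 1
[col 2] CRW: children CR:{A,T}, W:{T} ∩→ {T}; cost 0
[col 2] CKRW: children CRW:{T}, K:{A} ∪→ {A,T}; cost 1
[col 2] LM: children L:{A}, M:{C} ∪→ {A,C}; cost 1
[col 2] ELM: children E:{C}, LM:{A,C} ∩→ {C}; cost 0
[col 2] CEKLMRW: children CKRW:{A,T}, ELM:{C} ∪→ {A,C,T}; cost 1
[col 3] CR: children C:{G}, R:{G} ∩→ {G}; cost 0
[col 3] CRW: children CR:{G}, W:{G} ∩→ {G}; cost 0
[col 3] CKRW: children CRW:{G}, K:{A} ∪→ {A,G}; cost 1
[col 3] LM: children L:{C}, M:{T} ∪→ {C,T}; cost 1
[col 3] ELM: children E:{G}, LM:{C,T} ∪→ {C,G,T}; cost 1
[col 3] CEKLMRW: children CKRW:{A,G}, ELM:{C,G,T} ∩→ {G}; cost 0
[col 4] CR: children C:{G}, R:{G} ∩→ {G}; cost 0
[col 4] CRW: children CR:{G}, W:{G} ∩→ {G}; cost 0
[col 4] CKRW: children CRW:{G}, K:{T} ∪→ {G,T}; cost 1
[col 4] LM: children L:{A}, M:{G} ∪→ {A,G}; cost 1
[col 4] ELM: children E:{T}, LM:{A,G} ∪→ {A,G,T}; cost 1
[col 4] CEKLMRW: children CKRW:{G,T}, ELM:{A,G,T} ∩→ {G,T}; cost 0
per-site changes: [3, 3, 4, 3, 3]; total = 16

G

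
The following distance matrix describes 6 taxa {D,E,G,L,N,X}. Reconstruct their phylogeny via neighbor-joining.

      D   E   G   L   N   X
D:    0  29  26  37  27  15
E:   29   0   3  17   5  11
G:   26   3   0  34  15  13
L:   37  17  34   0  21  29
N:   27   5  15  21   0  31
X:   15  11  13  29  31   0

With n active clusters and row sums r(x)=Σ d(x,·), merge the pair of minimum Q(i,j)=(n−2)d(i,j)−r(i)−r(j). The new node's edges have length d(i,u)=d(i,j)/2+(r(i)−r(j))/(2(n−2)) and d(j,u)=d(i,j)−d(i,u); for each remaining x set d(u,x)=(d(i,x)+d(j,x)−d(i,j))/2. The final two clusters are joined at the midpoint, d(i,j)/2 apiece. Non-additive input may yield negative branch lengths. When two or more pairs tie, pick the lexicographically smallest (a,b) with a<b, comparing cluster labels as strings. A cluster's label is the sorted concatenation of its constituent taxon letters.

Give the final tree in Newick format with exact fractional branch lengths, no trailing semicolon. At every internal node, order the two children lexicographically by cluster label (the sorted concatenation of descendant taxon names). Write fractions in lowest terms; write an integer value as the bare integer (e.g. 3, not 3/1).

(((((D:95/8,X:25/8):29/4,G:19/4):35/8,E:-21/8):25/8,L:131/8):37/16,N:37/16)

1. join D+X (d=15, Q=-173) ⇒ DX; edges |D|=95/8, |X|=25/8
  updated: d(DX,E)=25/2, d(DX,G)=12, d(DX,L)=51/2, d(DX,N)=43/2
2. join DX+G (d=12, Q=-199/2) ⇒ DGX; edges |DX|=29/4, |G|=19/4
  updated: d(DGX,E)=7/4, d(DGX,L)=95/4, d(DGX,N)=49/4
3. join DGX+E (d=7/4, Q=-58) ⇒ DEGX; edges |DGX|=35/8, |E|=-21/8
  updated: d(DEGX,L)=39/2, d(DEGX,N)=31/4
4. join DEGX+L (d=39/2, Q=-193/4) ⇒ DEGLX; edges |DEGX|=25/8, |L|=131/8
  updated: d(DEGLX,N)=37/8
5. join DEGLX+N (d=37/8) ⇒ DEGLNX; edges |DEGLX|=37/16, |N|=37/16
final tree: (((((D:95/8,X:25/8):29/4,G:19/4):35/8,E:-21/8):25/8,L:131/8):37/16,N:37/16)
total length: 423/8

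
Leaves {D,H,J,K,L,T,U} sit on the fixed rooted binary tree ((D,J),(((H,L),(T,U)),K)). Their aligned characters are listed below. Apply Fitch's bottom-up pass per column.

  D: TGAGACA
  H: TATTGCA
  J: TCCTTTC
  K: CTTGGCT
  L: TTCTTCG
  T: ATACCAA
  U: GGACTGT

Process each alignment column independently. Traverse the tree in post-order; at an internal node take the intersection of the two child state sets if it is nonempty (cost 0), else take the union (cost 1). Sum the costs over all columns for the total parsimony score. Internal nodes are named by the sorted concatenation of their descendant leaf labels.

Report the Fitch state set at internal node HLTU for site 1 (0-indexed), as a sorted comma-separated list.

T

[col 0] DJ: children D:{T}, J:{T} ∩→ {T}; cost 0
[col 0] HL: children H:{T}, L:{T} ∩→ {T}; cost 0
[col 0] TU: children T:{A}, U:{G} ∪→ {A,G}; cost 1
[col 0] HLTU: children HL:{T}, TU:{A,G} ∪→ {A,G,T}; cost 1
[col 0] HKLTU: children HLTU:{A,G,T}, K:{C} ∪→ {A,C,G,T}; cost 1
[col 0] DHJKLTU: children DJ:{T}, HKLTU:{A,C,G,T} ∩→ {T}; cost 0
[col 1] DJ: children D:{G}, J:{C} ∪→ {C,G}; cost 1
[col 1] HL: children H:{A}, L:{T} ∪→ {A,T}; cost 1
[col 1] TU: children T:{T}, U:{G} ∪→ {G,T}; cost 1
[col 1] HLTU: children HL:{A,T}, TU:{G,T} ∩→ {T}; cost 0
[col 1] HKLTU: children HLTU:{T}, K:{T} ∩→ {T}; cost 0
[col 1] DHJKLTU: children DJ:{C,G}, HKLTU:{T} ∪→ {C,G,T}; cost 1
[col 2] DJ: children D:{A}, J:{C} ∪→ {A,C}; cost 1
[col 2] HL: children H:{T}, L:{C} ∪→ {C,T}; cost 1
[col 2] TU: children T:{A}, U:{A} ∩→ {A}; cost 0
[col 2] HLTU: children HL:{C,T}, TU:{A} ∪→ {A,C,T}; cost 1
[col 2] HKLTU: children HLTU:{A,C,T}, K:{T} ∩→ {T}; cost 0
[col 2] DHJKLTU: children DJ:{A,C}, HKLTU:{T} ∪→ {A,C,T}; cost 1
[col 3] DJ: children D:{G}, J:{T} ∪→ {G,T}; cost 1
[col 3] HL: children H:{T}, L:{T} ∩→ {T}; cost 0
[col 3] TU: children T:{C}, U:{C} ∩→ {C}; cost 0
[col 3] HLTU: children HL:{T}, TU:{C} ∪→ {C,T}; cost 1
[col 3] HKLTU: children HLTU:{C,T}, K:{G} ∪→ {C,G,T}; cost 1
[col 3] DHJKLTU: children DJ:{G,T}, HKLTU:{C,G,T} ∩→ {G,T}; cost 0
[col 4] DJ: children D:{A}, J:{T} ∪→ {A,T}; cost 1
[col 4] HL: children H:{G}, L:{T} ∪→ {G,T}; cost 1
[col 4] TU: children T:{C}, U:{T} ∪→ {C,T}; cost 1
[col 4] HLTU: children HL:{G,T}, TU:{C,T} ∩→ {T}; cost 0
[col 4] HKLTU: children HLTU:{T}, K:{G} ∪→ {G,T}; cost 1
[col 4] DHJKLTU: children DJ:{A,T}, HKLTU:{G,T} ∩→ {T}; cost 0
[col 5] DJ: children D:{C}, J:{T} ∪→ {C,T}; cost 1
[col 5] HL: children H:{C}, L:{C} ∩→ {C}; cost 0
[col 5] TU: children T:{A}, U:{G} ∪→ {A,G}; cost 1
[col 5] HLTU: children HL:{C}, TU:{A,G} ∪→ {A,C,G}; cost 1
[col 5] HKLTU: children HLTU:{A,C,G}, K:{C} ∩→ {C}; cost 0
[col 5] DHJKLTU: children DJ:{C,T}, HKLTU:{C} ∩→ {C}; cost 0
[col 6] DJ: children D:{A}, J:{C} ∪→ {A,C}; cost 1
[col 6] HL: children H:{A}, L:{G} ∪→ {A,G}; cost 1
[col 6] TU: children T:{A}, U:{T} ∪→ {A,T}; cost 1
[col 6] HLTU: children HL:{A,G}, TU:{A,T} ∩→ {A}; cost 0
[col 6] HKLTU: children HLTU:{A}, K:{T} ∪→ {A,T}; cost 1
[col 6] DHJKLTU: children DJ:{A,C}, HKLTU:{A,T} ∩→ {A}; cost 0
per-site changes: [3, 4, 4, 3, 4, 3, 4]; total = 25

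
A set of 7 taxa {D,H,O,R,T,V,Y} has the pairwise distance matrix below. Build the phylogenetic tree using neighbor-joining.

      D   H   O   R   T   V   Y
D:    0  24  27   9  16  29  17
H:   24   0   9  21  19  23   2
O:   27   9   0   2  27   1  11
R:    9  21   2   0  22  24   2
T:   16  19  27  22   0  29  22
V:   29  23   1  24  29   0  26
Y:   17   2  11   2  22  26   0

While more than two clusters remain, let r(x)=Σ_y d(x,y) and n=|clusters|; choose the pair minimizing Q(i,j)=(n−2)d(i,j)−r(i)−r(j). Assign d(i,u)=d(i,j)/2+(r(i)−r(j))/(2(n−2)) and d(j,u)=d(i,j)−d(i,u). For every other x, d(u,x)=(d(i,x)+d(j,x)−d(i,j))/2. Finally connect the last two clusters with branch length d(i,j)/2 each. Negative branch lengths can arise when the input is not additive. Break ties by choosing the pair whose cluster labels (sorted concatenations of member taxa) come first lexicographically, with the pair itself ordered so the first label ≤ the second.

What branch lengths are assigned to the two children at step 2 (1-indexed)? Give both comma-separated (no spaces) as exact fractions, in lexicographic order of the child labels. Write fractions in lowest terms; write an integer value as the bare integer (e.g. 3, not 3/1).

1. join O+V (d=1, Q=-204) ⇒ OV; edges |O|=-5, |V|=6
  updated: d(D,OV)=55/2, d(H,OV)=31/2, d(OV,R)=25/2, d(OV,T)=55/2, d(OV,Y)=18
2. join D+T (d=16, Q=-136) ⇒ DT; edges |D|=51/8, |T|=77/8
  updated: d(DT,H)=27/2, d(DT,OV)=39/2, d(DT,R)=15/2, d(DT,Y)=23/2
3. join H+Y (d=2, Q=-159/2) ⇒ HY; edges |H|=49/12, |Y|=-25/12
  updated: d(DT,HY)=23/2, d(HY,OV)=63/4, d(HY,R)=21/2
4. join DT+R (d=15/2, Q=-54) ⇒ DRT; edges |DT|=23/4, |R|=7/4
  updated: d(DRT,HY)=29/4, d(DRT,OV)=49/4
5. join DRT+HY (d=29/4, Q=-141/4) ⇒ DHRTY; edges |DRT|=15/8, |HY|=43/8
  updated: d(DHRTY,OV)=83/8
6. join DHRTY+OV (d=83/8) ⇒ DHORTVY; edges |DHRTY|=83/16, |OV|=83/16
final tree: ((((D:51/8,T:77/8):23/4,R:7/4):15/8,(H:49/12,Y:-25/12):43/8):83/16,(O:-5,V:6):83/16)
total length: 353/8

51/8,77/8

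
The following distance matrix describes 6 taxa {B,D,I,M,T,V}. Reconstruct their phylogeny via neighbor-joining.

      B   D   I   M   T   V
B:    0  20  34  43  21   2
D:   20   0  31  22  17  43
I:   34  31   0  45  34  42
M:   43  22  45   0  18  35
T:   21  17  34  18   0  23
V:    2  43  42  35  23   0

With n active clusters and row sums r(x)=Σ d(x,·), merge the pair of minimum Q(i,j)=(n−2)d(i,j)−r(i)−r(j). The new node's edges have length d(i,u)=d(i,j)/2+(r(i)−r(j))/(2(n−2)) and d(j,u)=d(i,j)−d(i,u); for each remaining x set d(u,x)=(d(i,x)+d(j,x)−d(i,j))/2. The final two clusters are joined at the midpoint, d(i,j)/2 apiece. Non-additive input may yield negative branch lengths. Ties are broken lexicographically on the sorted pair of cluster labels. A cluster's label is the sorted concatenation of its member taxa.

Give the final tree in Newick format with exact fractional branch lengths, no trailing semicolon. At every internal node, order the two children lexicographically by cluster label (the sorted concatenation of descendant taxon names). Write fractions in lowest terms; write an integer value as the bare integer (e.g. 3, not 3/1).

1. join B+V (d=2, Q=-257) ⇒ BV; edges |B|=-17/8, |V|=33/8
  updated: d(BV,D)=61/2, d(BV,I)=37, d(BV,M)=38, d(BV,T)=21
2. join BV+I (d=37, Q=-325/2) ⇒ BIV; edges |BV|=181/12, |I|=263/12
  updated: d(BIV,D)=49/4, d(BIV,M)=23, d(BIV,T)=9
3. join BIV+D (d=49/4, Q=-71) ⇒ BDIV; edges |BIV|=35/8, |D|=63/8
  updated: d(BDIV,M)=131/8, d(BDIV,T)=55/8
4. join BDIV+M (d=131/8, Q=-165/4) ⇒ BDIMV; edges |BDIV|=21/8, |M|=55/4
  updated: d(BDIMV,T)=17/4
5. join BDIMV+T (d=17/4) ⇒ BDIMTV; edges |BDIMV|=17/8, |T|=17/8
final tree: (((((B:-17/8,V:33/8):181/12,I:263/12):35/8,D:63/8):21/8,M:55/4):17/8,T:17/8)
total length: 575/8

(((((B:-17/8,V:33/8):181/12,I:263/12):35/8,D:63/8):21/8,M:55/4):17/8,T:17/8)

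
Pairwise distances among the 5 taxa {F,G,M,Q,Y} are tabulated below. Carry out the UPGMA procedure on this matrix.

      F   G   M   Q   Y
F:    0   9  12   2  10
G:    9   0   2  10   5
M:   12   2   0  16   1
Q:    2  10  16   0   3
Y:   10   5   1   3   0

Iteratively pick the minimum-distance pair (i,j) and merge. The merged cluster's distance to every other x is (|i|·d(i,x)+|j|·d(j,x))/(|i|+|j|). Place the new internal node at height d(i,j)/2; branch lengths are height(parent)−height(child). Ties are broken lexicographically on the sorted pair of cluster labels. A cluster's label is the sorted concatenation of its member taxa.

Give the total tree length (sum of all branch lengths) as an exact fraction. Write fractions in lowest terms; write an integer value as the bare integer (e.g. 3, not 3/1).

53/4

1. join M+Y (d=1) ⇒ MY; edges |M|=1/2, |Y|=1/2
  updated: d(F,MY)=11, d(G,MY)=7/2, d(MY,Q)=19/2
2. join F+Q (d=2) ⇒ FQ; edges |F|=1, |Q|=1
  updated: d(FQ,G)=19/2, d(FQ,MY)=41/4
3. join G+MY (d=7/2) ⇒ GMY; edges |G|=7/4, |MY|=5/4
  updated: d(FQ,GMY)=10
4. join FQ+GMY (d=10) ⇒ FGMQY; edges |FQ|=4, |GMY|=13/4
final tree: ((F:1,Q:1):4,(G:7/4,(M:1/2,Y:1/2):5/4):13/4)
total length: 53/4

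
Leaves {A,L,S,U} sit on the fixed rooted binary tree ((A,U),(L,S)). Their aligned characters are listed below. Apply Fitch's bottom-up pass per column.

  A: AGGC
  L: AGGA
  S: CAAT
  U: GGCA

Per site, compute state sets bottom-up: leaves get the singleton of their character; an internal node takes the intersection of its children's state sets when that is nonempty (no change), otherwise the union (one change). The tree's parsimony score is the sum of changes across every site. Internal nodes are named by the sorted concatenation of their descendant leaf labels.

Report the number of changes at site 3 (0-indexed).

site 0, node AU: A={A} ∪ U={G} → {A,G} (+1)
site 0, node LS: L={A} ∪ S={C} → {A,C} (+1)
site 0, node ALSU: AU={A,G} ∩ LS={A,C} → {A} (+0)
site 1, node AU: A={G} ∩ U={G} → {G} (+0)
site 1, node LS: L={G} ∪ S={A} → {A,G} (+1)
site 1, node ALSU: AU={G} ∩ LS={A,G} → {G} (+0)
site 2, node AU: A={G} ∪ U={C} → {C,G} (+1)
site 2, node LS: L={G} ∪ S={A} → {A,G} (+1)
site 2, node ALSU: AU={C,G} ∩ LS={A,G} → {G} (+0)
site 3, node AU: A={C} ∪ U={A} → {A,C} (+1)
site 3, node LS: L={A} ∪ S={T} → {A,T} (+1)
site 3, node ALSU: AU={A,C} ∩ LS={A,T} → {A} (+0)
per-site changes: [2, 1, 2, 2]; total = 7

2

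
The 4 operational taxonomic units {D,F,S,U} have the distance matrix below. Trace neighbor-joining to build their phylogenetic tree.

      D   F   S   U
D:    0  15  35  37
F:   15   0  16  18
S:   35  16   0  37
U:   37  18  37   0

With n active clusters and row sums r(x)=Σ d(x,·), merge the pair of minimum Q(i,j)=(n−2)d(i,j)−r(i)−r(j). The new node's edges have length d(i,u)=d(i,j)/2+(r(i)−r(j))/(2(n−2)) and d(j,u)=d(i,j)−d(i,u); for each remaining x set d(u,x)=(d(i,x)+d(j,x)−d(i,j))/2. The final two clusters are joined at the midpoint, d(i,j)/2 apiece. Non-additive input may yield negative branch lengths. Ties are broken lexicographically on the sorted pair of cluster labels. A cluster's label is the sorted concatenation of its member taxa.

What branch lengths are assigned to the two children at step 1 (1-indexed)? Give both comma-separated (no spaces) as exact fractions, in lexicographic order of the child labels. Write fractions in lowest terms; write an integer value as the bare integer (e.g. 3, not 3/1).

17,-2

iteration 1: select D,F (d=15, Q=-106); attach at lengths (17, -2); label the merged cluster DF
  updated: d(DF,S)=18, d(DF,U)=20
iteration 2: select DF,S (d=18, Q=-75); attach at lengths (1/2, 35/2); label the merged cluster DFS
  updated: d(DFS,U)=39/2
iteration 3: select DFS,U (d=39/2); attach at lengths (39/4, 39/4); label the merged cluster DFSU
final tree: (((D:17,F:-2):1/2,S:35/2):39/4,U:39/4)
total length: 105/2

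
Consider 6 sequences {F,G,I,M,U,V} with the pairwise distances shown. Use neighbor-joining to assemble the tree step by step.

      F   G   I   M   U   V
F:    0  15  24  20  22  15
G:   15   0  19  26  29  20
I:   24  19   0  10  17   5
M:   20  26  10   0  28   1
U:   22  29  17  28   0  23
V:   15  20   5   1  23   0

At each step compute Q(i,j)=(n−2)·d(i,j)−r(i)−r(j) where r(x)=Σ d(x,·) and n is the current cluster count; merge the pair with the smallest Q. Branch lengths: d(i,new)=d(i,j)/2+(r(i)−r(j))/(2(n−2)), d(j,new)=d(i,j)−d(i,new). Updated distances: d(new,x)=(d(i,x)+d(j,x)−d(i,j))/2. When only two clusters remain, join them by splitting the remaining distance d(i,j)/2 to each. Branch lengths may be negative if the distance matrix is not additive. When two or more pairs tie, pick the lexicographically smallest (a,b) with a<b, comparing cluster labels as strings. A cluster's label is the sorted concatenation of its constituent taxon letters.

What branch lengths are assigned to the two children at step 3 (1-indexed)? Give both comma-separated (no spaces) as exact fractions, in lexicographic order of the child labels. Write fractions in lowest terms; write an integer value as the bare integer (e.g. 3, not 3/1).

iteration 1: select F,G (d=15, Q=-145); attach at lengths (47/8, 73/8); label the merged cluster FG
  updated: d(FG,I)=14, d(FG,M)=31/2, d(FG,U)=18, d(FG,V)=10
iteration 2: select M,V (d=1, Q=-181/2); attach at lengths (37/12, -25/12); label the merged cluster MV
  updated: d(FG,MV)=49/4, d(I,MV)=7, d(MV,U)=25
iteration 3: select FG,U (d=18, Q=-273/4); attach at lengths (81/16, 207/16); label the merged cluster FGU
  updated: d(FGU,I)=13/2, d(FGU,MV)=77/8
iteration 4: select FGU,I (d=13/2, Q=-185/8); attach at lengths (73/16, 31/16); label the merged cluster FGIU
  updated: d(FGIU,MV)=81/16
iteration 5: select FGIU,MV (d=81/16); attach at lengths (81/32, 81/32); label the merged cluster FGIMUV
final tree: ((((F:47/8,G:73/8):81/16,U:207/16):73/16,I:31/16):81/32,(M:37/12,V:-25/12):81/32)
total length: 729/16

81/16,207/16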